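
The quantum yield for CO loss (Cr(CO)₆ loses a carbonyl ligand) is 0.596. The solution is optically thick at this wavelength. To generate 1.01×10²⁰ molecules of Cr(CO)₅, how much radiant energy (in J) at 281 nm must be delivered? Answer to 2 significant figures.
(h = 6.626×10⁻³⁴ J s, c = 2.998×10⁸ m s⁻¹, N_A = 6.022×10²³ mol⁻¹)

Product: 1.01×10²⁰ / 6.022×10²³ = 1.677×10⁻⁴ mol.
Photons that must be absorbed: 1.677×10⁻⁴ / 0.596 = 2.814×10⁻⁴ mol.
Photon energy: hc/λ = 7.069×10⁻¹⁹ J; per mole, 4.257×10⁵ J mol⁻¹.
Energy required: 2.814×10⁻⁴ × 4.257×10⁵ = 120 J.

120 J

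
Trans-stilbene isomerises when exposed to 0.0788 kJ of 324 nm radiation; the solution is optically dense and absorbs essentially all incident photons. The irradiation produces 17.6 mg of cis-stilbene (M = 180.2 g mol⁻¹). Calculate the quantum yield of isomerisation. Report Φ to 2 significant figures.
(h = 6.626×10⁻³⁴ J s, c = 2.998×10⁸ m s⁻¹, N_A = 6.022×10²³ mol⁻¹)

Product: 17.6 mg / 180.2 g mol⁻¹ = 9.767×10⁻⁵ mol.
Photon energy at 324 nm: hc/λ = (6.626×10⁻³⁴)(2.998×10⁸)/(324×10⁻⁹) = 6.131×10⁻¹⁹ J.
Incident energy: 0.0788 kJ = 78.8 J.
Photons incident: 78.8 / 6.131×10⁻¹⁹ = 1.285×10²⁰, i.e. 1.285×10²⁰/6.022×10²³ = 2.134×10⁻⁴ mol.
Φ = 9.767×10⁻⁵ mol / 2.134×10⁻⁴ mol photons = 0.46.

Φ = 0.46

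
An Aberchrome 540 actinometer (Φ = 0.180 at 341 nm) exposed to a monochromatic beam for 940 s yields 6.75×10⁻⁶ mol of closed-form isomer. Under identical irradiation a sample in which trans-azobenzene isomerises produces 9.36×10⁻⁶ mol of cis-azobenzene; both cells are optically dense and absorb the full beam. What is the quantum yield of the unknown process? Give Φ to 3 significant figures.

Photons absorbed by the actinometer: 6.75×10⁻⁶ / 0.180 = 3.750×10⁻⁵ mol.
Φ(unknown) = 9.36×10⁻⁶ / 3.750×10⁻⁵ = 0.250.

Φ = 0.250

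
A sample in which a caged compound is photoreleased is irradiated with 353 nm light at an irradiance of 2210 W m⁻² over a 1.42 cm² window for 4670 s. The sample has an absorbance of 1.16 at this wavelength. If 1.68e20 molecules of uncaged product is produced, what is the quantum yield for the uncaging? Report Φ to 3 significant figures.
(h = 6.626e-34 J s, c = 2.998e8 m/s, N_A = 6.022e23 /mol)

Product: 1.68e20 / 6.022e23 = 2.790e-4 mol.
Photon energy at 353 nm: hc/λ = (6.626e-34)(2.998e8)/(353e-9) = 5.627e-19 J.
Energy delivered: (2210 W m⁻²)(1.42e-4 m²)(4670 s) = 1466 J.
Photons incident: 1466 / 5.627e-19 = 2.605e21, i.e. 2.605e21/6.022e23 = 0.004326 mol.
Fraction absorbed: 1 − 10^(−1.16) = 0.9308.
Photons absorbed: 0.9308 × 0.004326 = 0.004027 mol.
Φ = 2.790e-4 mol / 0.004027 mol photons = 0.0693.

Φ = 0.0693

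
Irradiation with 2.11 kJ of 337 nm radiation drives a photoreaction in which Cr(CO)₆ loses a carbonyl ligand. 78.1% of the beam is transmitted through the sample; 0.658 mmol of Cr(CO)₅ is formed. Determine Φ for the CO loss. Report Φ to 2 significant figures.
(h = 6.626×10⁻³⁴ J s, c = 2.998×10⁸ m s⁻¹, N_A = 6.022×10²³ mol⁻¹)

Φ = 0.51

Product: 0.658 mmol = 6.58×10⁻⁴ mol.
Photon energy at 337 nm: hc/λ = (6.626×10⁻³⁴)(2.998×10⁸)/(337×10⁻⁹) = 5.895×10⁻¹⁹ J.
Incident energy: 2.11 kJ = 2110 J.
Photons incident: 2110 / 5.895×10⁻¹⁹ = 3.579×10²¹, i.e. 3.579×10²¹/6.022×10²³ = 0.005943 mol.
Fraction absorbed: 1 − 78.1/100 = 0.2190.
Photons absorbed: 0.2190 × 0.005943 = 0.001302 mol.
Φ = 6.58×10⁻⁴ mol / 0.001302 mol photons = 0.51.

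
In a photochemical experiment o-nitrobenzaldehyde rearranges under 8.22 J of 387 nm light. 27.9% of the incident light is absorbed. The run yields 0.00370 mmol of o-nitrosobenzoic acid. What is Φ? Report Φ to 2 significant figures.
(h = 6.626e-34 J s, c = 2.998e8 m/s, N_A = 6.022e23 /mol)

Φ = 0.50

Product: 0.00370 mmol = 3.70e-6 mol.
Photon energy at 387 nm: hc/λ = (6.626e-34)(2.998e8)/(387e-9) = 5.133e-19 J.
Photons incident: 8.22 / 5.133e-19 = 1.601e19, i.e. 1.601e19/6.022e23 = 2.659e-5 mol.
Photons absorbed: 0.279 × 2.659e-5 = 7.419e-6 mol.
Φ = 3.70e-6 mol / 7.419e-6 mol photons = 0.50.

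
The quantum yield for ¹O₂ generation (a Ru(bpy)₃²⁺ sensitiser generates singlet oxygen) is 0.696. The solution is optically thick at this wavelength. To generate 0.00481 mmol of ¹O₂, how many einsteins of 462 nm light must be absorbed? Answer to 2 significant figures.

6.9e-6 einstein

Product: 0.00481 mmol = 4.81e-6 mol.
Photons that must be absorbed: 4.81e-6 / 0.696 = 6.911e-6 mol.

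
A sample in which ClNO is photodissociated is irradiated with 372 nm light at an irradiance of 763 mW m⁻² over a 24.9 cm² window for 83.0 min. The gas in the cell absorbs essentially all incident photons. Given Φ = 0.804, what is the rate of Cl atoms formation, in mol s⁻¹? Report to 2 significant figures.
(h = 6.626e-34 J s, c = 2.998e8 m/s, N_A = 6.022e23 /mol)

4.8e-9 mol s⁻¹

Photon energy at 372 nm: hc/λ = (6.626e-34)(2.998e8)/(372e-9) = 5.340e-19 J.
Energy delivered: (763 mW m⁻²)(24.9e-4 m²)(4980 s) = 9.461 J.
Photons incident: 9.461 / 5.340e-19 = 1.772e19, i.e. 1.772e19/6.022e23 = 2.943e-5 mol.
Product formed: 0.804 × 2.943e-5 = 2.366e-5 mol.
Rate: 2.366e-5 / 4980 s = 4.8e-9 mol s⁻¹.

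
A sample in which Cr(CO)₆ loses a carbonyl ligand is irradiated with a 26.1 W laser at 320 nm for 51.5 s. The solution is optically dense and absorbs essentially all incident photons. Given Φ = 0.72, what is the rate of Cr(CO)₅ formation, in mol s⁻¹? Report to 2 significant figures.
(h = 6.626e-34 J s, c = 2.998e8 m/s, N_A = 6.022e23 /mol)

5.0e-5 mol s⁻¹

Photon energy at 320 nm: hc/λ = (6.626e-34)(2.998e8)/(320e-9) = 6.208e-19 J.
Energy delivered: (26.1 W)(51.5 s) = 1344 J.
Photons incident: 1344 / 6.208e-19 = 2.165e21, i.e. 2.165e21/6.022e23 = 0.003595 mol.
Product formed: 0.72 × 0.003595 = 0.002588 mol.
Rate: 0.002588 / 51.5 s = 5.0e-5 mol s⁻¹.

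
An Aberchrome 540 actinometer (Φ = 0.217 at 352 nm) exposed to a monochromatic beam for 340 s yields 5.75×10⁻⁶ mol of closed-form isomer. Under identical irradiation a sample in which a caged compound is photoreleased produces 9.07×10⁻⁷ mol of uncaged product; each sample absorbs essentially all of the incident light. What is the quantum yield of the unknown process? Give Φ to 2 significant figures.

Photons absorbed by the actinometer: 5.75×10⁻⁶ / 0.217 = 2.650×10⁻⁵ mol.
Φ(unknown) = 9.07×10⁻⁷ / 2.650×10⁻⁵ = 0.034.

Φ = 0.034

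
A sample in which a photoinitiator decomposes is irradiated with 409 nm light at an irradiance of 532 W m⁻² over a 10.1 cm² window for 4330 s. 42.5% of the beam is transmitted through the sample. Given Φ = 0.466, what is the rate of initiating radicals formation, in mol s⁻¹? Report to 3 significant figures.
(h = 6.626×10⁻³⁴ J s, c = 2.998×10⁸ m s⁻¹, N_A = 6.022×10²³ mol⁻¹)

Photon energy at 409 nm: hc/λ = (6.626×10⁻³⁴)(2.998×10⁸)/(409×10⁻⁹) = 4.857×10⁻¹⁹ J.
Energy delivered: (532 W m⁻²)(10.1×10⁻⁴ m²)(4330 s) = 2327 J.
Photons incident: 2327 / 4.857×10⁻¹⁹ = 4.791×10²¹, i.e. 4.791×10²¹/6.022×10²³ = 0.007956 mol.
Fraction absorbed: 1 − 42.5/100 = 0.5750.
Photons absorbed: 0.5750 × 0.007956 = 0.004575 mol.
Product formed: 0.466 × 0.004575 = 0.002132 mol.
Rate: 0.002132 / 4330 s = 4.92×10⁻⁷ mol s⁻¹.

4.92×10⁻⁷ mol s⁻¹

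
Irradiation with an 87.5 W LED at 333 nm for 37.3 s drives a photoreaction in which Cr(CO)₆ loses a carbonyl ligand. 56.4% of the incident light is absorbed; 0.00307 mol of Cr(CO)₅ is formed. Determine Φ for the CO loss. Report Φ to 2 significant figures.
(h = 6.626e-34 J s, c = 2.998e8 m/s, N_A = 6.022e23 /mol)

Φ = 0.60

Photon energy at 333 nm: hc/λ = (6.626e-34)(2.998e8)/(333e-9) = 5.965e-19 J.
Energy delivered: (87.5 W)(37.3 s) = 3264 J.
Photons incident: 3264 / 5.965e-19 = 5.472e21, i.e. 5.472e21/6.022e23 = 0.009087 mol.
Photons absorbed: 0.564 × 0.009087 = 0.005125 mol.
Φ = 0.00307 mol / 0.005125 mol photons = 0.60.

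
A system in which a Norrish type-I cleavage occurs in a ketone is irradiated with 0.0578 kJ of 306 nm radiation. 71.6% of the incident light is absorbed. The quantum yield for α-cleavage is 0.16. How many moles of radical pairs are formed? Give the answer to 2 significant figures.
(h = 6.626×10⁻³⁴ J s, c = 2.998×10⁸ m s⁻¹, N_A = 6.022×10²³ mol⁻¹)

Photon energy at 306 nm: hc/λ = (6.626×10⁻³⁴)(2.998×10⁸)/(306×10⁻⁹) = 6.492×10⁻¹⁹ J.
Incident energy: 0.0578 kJ = 57.8 J.
Photons incident: 57.8 / 6.492×10⁻¹⁹ = 8.903×10¹⁹, i.e. 8.903×10¹⁹/6.022×10²³ = 1.478×10⁻⁴ mol.
Photons absorbed: 0.716 × 1.478×10⁻⁴ = 1.058×10⁻⁴ mol.
Product: Φ × n_abs = 0.16 × 1.058×10⁻⁴ = 1.693×10⁻⁵ mol.

1.7×10⁻⁵ mol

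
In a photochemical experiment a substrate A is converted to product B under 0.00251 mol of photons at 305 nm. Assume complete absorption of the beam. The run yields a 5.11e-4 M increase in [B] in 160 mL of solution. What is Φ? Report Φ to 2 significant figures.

Product: (5.11e-4 M)(0.16 L) = 8.176e-5 mol.
Φ = 8.176e-5 mol / 0.00251 mol photons = 0.033.

Φ = 0.033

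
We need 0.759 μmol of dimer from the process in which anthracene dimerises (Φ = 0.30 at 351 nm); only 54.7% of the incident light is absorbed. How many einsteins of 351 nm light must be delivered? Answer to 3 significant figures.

Product: 0.759 μmol = 7.59e-7 mol.
Photons that must be absorbed: 7.59e-7 / 0.30 = 2.530e-6 mol.
Incident photons needed: 2.530e-6 / 0.547 = 4.625e-6 mol.

4.63e-6 einstein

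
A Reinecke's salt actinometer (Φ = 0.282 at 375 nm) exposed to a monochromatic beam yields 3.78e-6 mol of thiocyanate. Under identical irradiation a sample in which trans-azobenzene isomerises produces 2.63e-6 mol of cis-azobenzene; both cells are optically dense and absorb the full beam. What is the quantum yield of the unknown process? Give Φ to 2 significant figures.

Photons absorbed by the actinometer: 3.78e-6 / 0.282 = 1.340e-5 mol.
Φ(unknown) = 2.63e-6 / 1.340e-5 = 0.20.

Φ = 0.20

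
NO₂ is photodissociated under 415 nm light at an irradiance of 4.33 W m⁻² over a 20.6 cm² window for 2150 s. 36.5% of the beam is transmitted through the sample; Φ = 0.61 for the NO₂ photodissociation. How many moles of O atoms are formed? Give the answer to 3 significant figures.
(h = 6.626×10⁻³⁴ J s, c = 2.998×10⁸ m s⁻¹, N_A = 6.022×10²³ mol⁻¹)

2.58×10⁻⁵ mol

Photon energy at 415 nm: hc/λ = (6.626×10⁻³⁴)(2.998×10⁸)/(415×10⁻⁹) = 4.787×10⁻¹⁹ J.
Energy delivered: (4.33 W m⁻²)(20.6×10⁻⁴ m²)(2150 s) = 19.18 J.
Photons incident: 19.18 / 4.787×10⁻¹⁹ = 4.007×10¹⁹, i.e. 4.007×10¹⁹/6.022×10²³ = 6.654×10⁻⁵ mol.
Fraction absorbed: 1 − 36.5/100 = 0.6350.
Photons absorbed: 0.6350 × 6.654×10⁻⁵ = 4.225×10⁻⁵ mol.
Product: Φ × n_abs = 0.61 × 4.225×10⁻⁵ = 2.577×10⁻⁵ mol.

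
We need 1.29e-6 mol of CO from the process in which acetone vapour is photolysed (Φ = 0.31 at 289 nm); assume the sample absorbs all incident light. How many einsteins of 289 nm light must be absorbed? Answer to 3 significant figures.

Photons that must be absorbed: 1.29e-6 / 0.31 = 4.161e-6 mol.

4.16e-6 einstein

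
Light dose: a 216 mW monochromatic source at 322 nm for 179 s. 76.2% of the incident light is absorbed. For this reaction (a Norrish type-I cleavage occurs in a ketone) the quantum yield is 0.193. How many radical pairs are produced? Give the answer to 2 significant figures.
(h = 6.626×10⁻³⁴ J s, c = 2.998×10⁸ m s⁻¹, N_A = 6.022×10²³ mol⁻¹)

Photon energy at 322 nm: hc/λ = (6.626×10⁻³⁴)(2.998×10⁸)/(322×10⁻⁹) = 6.169×10⁻¹⁹ J.
Energy delivered: (216 mW)(179 s) = 38.66 J.
Photons incident: 38.66 / 6.169×10⁻¹⁹ = 6.267×10¹⁹, i.e. 6.267×10¹⁹/6.022×10²³ = 1.041×10⁻⁴ mol.
Photons absorbed: 0.762 × 1.041×10⁻⁴ = 7.932×10⁻⁵ mol.
Product: Φ × n_abs = 0.193 × 7.932×10⁻⁵ = 1.531×10⁻⁵ mol.
As a count: 1.531×10⁻⁵ × 6.022×10²³ = 9.2×10¹⁸.

9.2×10¹⁸ radical pairs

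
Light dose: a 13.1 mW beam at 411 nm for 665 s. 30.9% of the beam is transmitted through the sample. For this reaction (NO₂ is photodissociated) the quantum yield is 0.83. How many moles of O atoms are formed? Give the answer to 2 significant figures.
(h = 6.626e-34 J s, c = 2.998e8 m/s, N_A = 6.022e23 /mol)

1.7e-5 mol

Photon energy at 411 nm: hc/λ = (6.626e-34)(2.998e8)/(411e-9) = 4.833e-19 J.
Energy delivered: (13.1 mW)(665 s) = 8.712 J.
Photons incident: 8.712 / 4.833e-19 = 1.803e19, i.e. 1.803e19/6.022e23 = 2.994e-5 mol.
Fraction absorbed: 1 − 30.9/100 = 0.6910.
Photons absorbed: 0.6910 × 2.994e-5 = 2.069e-5 mol.
Product: Φ × n_abs = 0.83 × 2.069e-5 = 1.717e-5 mol.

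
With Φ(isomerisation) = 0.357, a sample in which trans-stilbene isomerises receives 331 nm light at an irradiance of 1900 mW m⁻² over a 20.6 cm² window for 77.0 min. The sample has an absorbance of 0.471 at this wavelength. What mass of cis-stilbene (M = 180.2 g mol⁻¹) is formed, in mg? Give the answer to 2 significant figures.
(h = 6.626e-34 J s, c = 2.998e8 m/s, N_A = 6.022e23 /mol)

2.1 mg

Photon energy at 331 nm: hc/λ = (6.626e-34)(2.998e8)/(331e-9) = 6.001e-19 J.
Energy delivered: (1900 mW m⁻²)(20.6e-4 m²)(4620 s) = 18.08 J.
Photons incident: 18.08 / 6.001e-19 = 3.013e19, i.e. 3.013e19/6.022e23 = 5.003e-5 mol.
Fraction absorbed: 1 − 10^(−0.471) = 0.6619.
Photons absorbed: 0.6619 × 5.003e-5 = 3.311e-5 mol.
Product: Φ × n_abs = 0.357 × 3.311e-5 = 1.182e-5 mol.
Mass: 1.182e-5 × 180.2 = 0.002130 g = 2.1 mg.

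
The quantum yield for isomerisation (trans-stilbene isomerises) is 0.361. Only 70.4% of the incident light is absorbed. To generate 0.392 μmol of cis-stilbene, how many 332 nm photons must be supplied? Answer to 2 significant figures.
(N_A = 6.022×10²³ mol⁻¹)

9.3×10¹⁷ photons

Product: 0.392 μmol = 3.92×10⁻⁷ mol.
Photons that must be absorbed: 3.92×10⁻⁷ / 0.361 = 1.086×10⁻⁶ mol.
Incident photons needed: 1.086×10⁻⁶ / 0.704 = 1.543×10⁻⁶ mol.
Photon count: 1.543×10⁻⁶ × 6.022×10²³ = 9.3×10¹⁷.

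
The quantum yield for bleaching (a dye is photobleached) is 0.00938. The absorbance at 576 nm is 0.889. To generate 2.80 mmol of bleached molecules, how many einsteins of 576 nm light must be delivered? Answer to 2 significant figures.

0.34 einstein

Product: 2.80 mmol = 0.00280 mol.
Photons that must be absorbed: 0.00280 / 0.00938 = 0.2985 mol.
Fraction absorbed: 1 − 10^(−0.889) = 0.8709.
Incident photons needed: 0.2985 / 0.8709 = 0.3427 mol.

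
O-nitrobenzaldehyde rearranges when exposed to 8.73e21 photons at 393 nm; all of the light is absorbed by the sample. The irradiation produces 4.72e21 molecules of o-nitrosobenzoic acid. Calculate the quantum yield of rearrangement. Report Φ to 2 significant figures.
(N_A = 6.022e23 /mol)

Product: 4.72e21 / 6.022e23 = 0.007838 mol.
Moles of photons: 8.73e21 / 6.022e23 = 0.01450 mol.
Φ = 0.007838 mol / 0.01450 mol photons = 0.54.

Φ = 0.54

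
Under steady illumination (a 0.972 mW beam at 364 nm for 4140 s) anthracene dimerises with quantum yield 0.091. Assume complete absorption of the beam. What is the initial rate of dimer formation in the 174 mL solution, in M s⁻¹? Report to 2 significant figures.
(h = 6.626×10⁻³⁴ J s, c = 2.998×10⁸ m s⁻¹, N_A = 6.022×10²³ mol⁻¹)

1.5×10⁻⁹ M s⁻¹

Photon energy at 364 nm: hc/λ = (6.626×10⁻³⁴)(2.998×10⁸)/(364×10⁻⁹) = 5.457×10⁻¹⁹ J.
Energy delivered: (0.972 mW)(4140 s) = 4.024 J.
Photons incident: 4.024 / 5.457×10⁻¹⁹ = 7.374×10¹⁸, i.e. 7.374×10¹⁸/6.022×10²³ = 1.225×10⁻⁵ mol.
Product formed: 0.091 × 1.225×10⁻⁵ = 1.115×10⁻⁶ mol.
Rate: 1.115×10⁻⁶ mol / (4140 s × 0.174 L) = 1.5×10⁻⁹ M s⁻¹.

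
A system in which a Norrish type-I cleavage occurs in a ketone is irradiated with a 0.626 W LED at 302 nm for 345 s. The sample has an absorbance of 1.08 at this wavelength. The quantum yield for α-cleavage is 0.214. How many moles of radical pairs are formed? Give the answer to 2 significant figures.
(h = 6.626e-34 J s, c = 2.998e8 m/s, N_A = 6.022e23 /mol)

1.1e-4 mol

Photon energy at 302 nm: hc/λ = (6.626e-34)(2.998e8)/(302e-9) = 6.578e-19 J.
Energy delivered: (0.626 W)(345 s) = 216.0 J.
Photons incident: 216.0 / 6.578e-19 = 3.284e20, i.e. 3.284e20/6.022e23 = 5.453e-4 mol.
Fraction absorbed: 1 − 10^(−1.08) = 0.9168.
Photons absorbed: 0.9168 × 5.453e-4 = 4.999e-4 mol.
Product: Φ × n_abs = 0.214 × 4.999e-4 = 1.070e-4 mol.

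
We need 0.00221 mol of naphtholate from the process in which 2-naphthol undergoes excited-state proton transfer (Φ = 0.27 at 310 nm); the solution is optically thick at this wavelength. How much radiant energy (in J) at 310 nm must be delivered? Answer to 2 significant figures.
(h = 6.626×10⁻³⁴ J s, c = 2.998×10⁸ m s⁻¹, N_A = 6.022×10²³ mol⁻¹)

Photons that must be absorbed: 0.00221 / 0.27 = 0.008185 mol.
Photon energy: hc/λ = 6.408×10⁻¹⁹ J; per mole, 3.859×10⁵ J mol⁻¹.
Energy required: 0.008185 × 3.859×10⁵ = 3200 J.

3200 J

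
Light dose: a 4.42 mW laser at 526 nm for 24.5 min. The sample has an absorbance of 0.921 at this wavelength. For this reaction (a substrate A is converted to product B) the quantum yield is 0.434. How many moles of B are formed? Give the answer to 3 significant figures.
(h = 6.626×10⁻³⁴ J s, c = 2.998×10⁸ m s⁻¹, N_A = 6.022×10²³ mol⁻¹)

Photon energy at 526 nm: hc/λ = (6.626×10⁻³⁴)(2.998×10⁸)/(526×10⁻⁹) = 3.777×10⁻¹⁹ J.
Energy delivered: (4.42 mW)(1470 s) = 6.497 J.
Photons incident: 6.497 / 3.777×10⁻¹⁹ = 1.720×10¹⁹, i.e. 1.720×10¹⁹/6.022×10²³ = 2.856×10⁻⁵ mol.
Fraction absorbed: 1 − 10^(−0.921) = 0.8801.
Photons absorbed: 0.8801 × 2.856×10⁻⁵ = 2.514×10⁻⁵ mol.
Product: Φ × n_abs = 0.434 × 2.514×10⁻⁵ = 1.091×10⁻⁵ mol.

1.09×10⁻⁵ mol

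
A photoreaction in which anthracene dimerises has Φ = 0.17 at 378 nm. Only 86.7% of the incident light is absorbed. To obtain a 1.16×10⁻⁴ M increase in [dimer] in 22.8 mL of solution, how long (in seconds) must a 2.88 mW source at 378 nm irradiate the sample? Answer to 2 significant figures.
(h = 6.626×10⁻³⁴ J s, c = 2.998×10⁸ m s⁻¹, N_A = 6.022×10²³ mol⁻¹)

Product: (1.16×10⁻⁴ M)(0.0228 L) = 2.645×10⁻⁶ mol.
Photons that must be absorbed: 2.645×10⁻⁶ / 0.17 = 1.556×10⁻⁵ mol.
Incident photons needed: 1.556×10⁻⁵ / 0.867 = 1.795×10⁻⁵ mol.
Photon energy: hc/λ = 5.255×10⁻¹⁹ J; per mole, 3.165×10⁵ J mol⁻¹.
Energy required: 1.795×10⁻⁵ × 3.165×10⁵ = 5.681 J.
Time: 5.681 J / 0.00288 W = 2000 s.

t ≈ 2000 s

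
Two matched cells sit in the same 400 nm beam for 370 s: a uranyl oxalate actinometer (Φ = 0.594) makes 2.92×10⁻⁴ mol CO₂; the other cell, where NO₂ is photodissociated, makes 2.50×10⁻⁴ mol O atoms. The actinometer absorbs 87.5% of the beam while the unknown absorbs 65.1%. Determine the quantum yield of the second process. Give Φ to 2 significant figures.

Φ = 0.68

Photons absorbed by the actinometer: 2.92×10⁻⁴ / 0.594 = 4.916×10⁻⁴ mol.
Incident flux: 4.916×10⁻⁴ / 0.875 = 5.618×10⁻⁴ einstein.
Absorbed by unknown: 0.651 × 5.618×10⁻⁴ = 3.657×10⁻⁴ mol.
Φ(unknown) = 2.50×10⁻⁴ / 3.657×10⁻⁴ = 0.68.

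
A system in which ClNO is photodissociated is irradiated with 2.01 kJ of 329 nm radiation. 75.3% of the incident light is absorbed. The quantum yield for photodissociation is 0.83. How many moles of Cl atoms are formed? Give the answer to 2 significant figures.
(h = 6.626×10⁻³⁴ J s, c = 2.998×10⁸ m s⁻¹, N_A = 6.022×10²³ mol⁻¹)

0.0035 mol

Photon energy at 329 nm: hc/λ = (6.626×10⁻³⁴)(2.998×10⁸)/(329×10⁻⁹) = 6.038×10⁻¹⁹ J.
Incident energy: 2.01 kJ = 2010 J.
Photons incident: 2010 / 6.038×10⁻¹⁹ = 3.329×10²¹, i.e. 3.329×10²¹/6.022×10²³ = 0.005528 mol.
Photons absorbed: 0.753 × 0.005528 = 0.004163 mol.
Product: Φ × n_abs = 0.83 × 0.004163 = 0.003455 mol.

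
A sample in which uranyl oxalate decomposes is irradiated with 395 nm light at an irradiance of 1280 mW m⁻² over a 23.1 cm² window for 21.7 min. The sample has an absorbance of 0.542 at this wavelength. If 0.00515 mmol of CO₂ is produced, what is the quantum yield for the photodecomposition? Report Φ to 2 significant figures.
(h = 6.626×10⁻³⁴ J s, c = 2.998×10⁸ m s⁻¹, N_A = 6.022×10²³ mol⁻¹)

Product: 0.00515 mmol = 5.15×10⁻⁶ mol.
Photon energy at 395 nm: hc/λ = (6.626×10⁻³⁴)(2.998×10⁸)/(395×10⁻⁹) = 5.029×10⁻¹⁹ J.
Energy delivered: (1280 mW m⁻²)(23.1×10⁻⁴ m²)(1302 s) = 3.850 J.
Photons incident: 3.850 / 5.029×10⁻¹⁹ = 7.656×10¹⁸, i.e. 7.656×10¹⁸/6.022×10²³ = 1.271×10⁻⁵ mol.
Fraction absorbed: 1 − 10^(−0.542) = 0.7129.
Photons absorbed: 0.7129 × 1.271×10⁻⁵ = 9.061×10⁻⁶ mol.
Φ = 5.15×10⁻⁶ mol / 9.061×10⁻⁶ mol photons = 0.57.

Φ = 0.57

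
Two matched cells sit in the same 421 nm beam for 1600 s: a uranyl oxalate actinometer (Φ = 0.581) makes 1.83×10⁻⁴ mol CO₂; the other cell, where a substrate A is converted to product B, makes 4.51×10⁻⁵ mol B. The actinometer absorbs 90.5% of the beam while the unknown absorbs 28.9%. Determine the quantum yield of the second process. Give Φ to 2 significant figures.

Φ = 0.45

Photons absorbed by the actinometer: 1.83×10⁻⁴ / 0.581 = 3.150×10⁻⁴ mol.
Incident flux: 3.150×10⁻⁴ / 0.905 = 3.481×10⁻⁴ einstein.
Absorbed by unknown: 0.289 × 3.481×10⁻⁴ = 1.006×10⁻⁴ mol.
Φ(unknown) = 4.51×10⁻⁵ / 1.006×10⁻⁴ = 0.45.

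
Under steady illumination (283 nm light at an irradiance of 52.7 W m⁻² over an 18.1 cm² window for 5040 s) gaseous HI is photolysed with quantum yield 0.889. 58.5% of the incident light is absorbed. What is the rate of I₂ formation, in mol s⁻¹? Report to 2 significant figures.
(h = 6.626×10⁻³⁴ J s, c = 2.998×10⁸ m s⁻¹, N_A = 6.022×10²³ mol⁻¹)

1.2×10⁻⁷ mol s⁻¹

Photon energy at 283 nm: hc/λ = (6.626×10⁻³⁴)(2.998×10⁸)/(283×10⁻⁹) = 7.019×10⁻¹⁹ J.
Energy delivered: (52.7 W m⁻²)(18.1×10⁻⁴ m²)(5040 s) = 480.8 J.
Photons incident: 480.8 / 7.019×10⁻¹⁹ = 6.850×10²⁰, i.e. 6.850×10²⁰/6.022×10²³ = 0.001137 mol.
Photons absorbed: 0.585 × 0.001137 = 6.651×10⁻⁴ mol.
Product formed: 0.889 × 6.651×10⁻⁴ = 5.913×10⁻⁴ mol.
Rate: 5.913×10⁻⁴ / 5040 s = 1.2×10⁻⁷ mol s⁻¹.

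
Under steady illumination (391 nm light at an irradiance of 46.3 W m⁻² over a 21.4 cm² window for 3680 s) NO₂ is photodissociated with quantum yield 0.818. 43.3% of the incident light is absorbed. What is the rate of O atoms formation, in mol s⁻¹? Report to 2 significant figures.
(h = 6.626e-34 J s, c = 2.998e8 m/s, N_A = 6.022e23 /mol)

Photon energy at 391 nm: hc/λ = (6.626e-34)(2.998e8)/(391e-9) = 5.080e-19 J.
Energy delivered: (46.3 W m⁻²)(21.4e-4 m²)(3680 s) = 364.6 J.
Photons incident: 364.6 / 5.080e-19 = 7.177e20, i.e. 7.177e20/6.022e23 = 0.001192 mol.
Photons absorbed: 0.433 × 0.001192 = 5.161e-4 mol.
Product formed: 0.818 × 5.161e-4 = 4.222e-4 mol.
Rate: 4.222e-4 / 3680 s = 1.1e-7 mol s⁻¹.

1.1e-7 mol s⁻¹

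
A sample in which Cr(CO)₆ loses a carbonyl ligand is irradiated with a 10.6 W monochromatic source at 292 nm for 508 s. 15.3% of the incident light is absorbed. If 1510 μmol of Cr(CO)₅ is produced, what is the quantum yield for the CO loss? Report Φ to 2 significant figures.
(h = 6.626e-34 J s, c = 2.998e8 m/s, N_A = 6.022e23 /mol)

Φ = 0.75

Product: 1510 μmol = 0.00151 mol.
Photon energy at 292 nm: hc/λ = (6.626e-34)(2.998e8)/(292e-9) = 6.803e-19 J.
Energy delivered: (10.6 W)(508 s) = 5385 J.
Photons incident: 5385 / 6.803e-19 = 7.916e21, i.e. 7.916e21/6.022e23 = 0.01315 mol.
Photons absorbed: 0.153 × 0.01315 = 0.002012 mol.
Φ = 0.00151 mol / 0.002012 mol photons = 0.75.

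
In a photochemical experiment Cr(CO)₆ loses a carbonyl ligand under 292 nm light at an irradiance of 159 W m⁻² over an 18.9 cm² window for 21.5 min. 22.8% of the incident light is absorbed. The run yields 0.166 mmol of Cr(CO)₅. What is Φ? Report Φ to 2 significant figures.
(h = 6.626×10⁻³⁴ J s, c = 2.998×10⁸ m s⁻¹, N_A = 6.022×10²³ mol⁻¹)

Φ = 0.77

Product: 0.166 mmol = 1.66×10⁻⁴ mol.
Photon energy at 292 nm: hc/λ = (6.626×10⁻³⁴)(2.998×10⁸)/(292×10⁻⁹) = 6.803×10⁻¹⁹ J.
Energy delivered: (159 W m⁻²)(18.9×10⁻⁴ m²)(1290 s) = 387.7 J.
Photons incident: 387.7 / 6.803×10⁻¹⁹ = 5.699×10²⁰, i.e. 5.699×10²⁰/6.022×10²³ = 9.464×10⁻⁴ mol.
Photons absorbed: 0.228 × 9.464×10⁻⁴ = 2.158×10⁻⁴ mol.
Φ = 1.66×10⁻⁴ mol / 2.158×10⁻⁴ mol photons = 0.77.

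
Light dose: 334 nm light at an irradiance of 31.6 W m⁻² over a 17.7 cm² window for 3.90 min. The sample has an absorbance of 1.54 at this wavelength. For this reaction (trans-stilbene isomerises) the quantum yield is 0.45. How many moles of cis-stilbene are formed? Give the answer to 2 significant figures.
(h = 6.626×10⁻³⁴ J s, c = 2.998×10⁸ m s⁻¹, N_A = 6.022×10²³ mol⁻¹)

1.6×10⁻⁵ mol

Photon energy at 334 nm: hc/λ = (6.626×10⁻³⁴)(2.998×10⁸)/(334×10⁻⁹) = 5.948×10⁻¹⁹ J.
Energy delivered: (31.6 W m⁻²)(17.7×10⁻⁴ m²)(234 s) = 13.09 J.
Photons incident: 13.09 / 5.948×10⁻¹⁹ = 2.201×10¹⁹, i.e. 2.201×10¹⁹/6.022×10²³ = 3.655×10⁻⁵ mol.
Fraction absorbed: 1 − 10^(−1.54) = 0.9712.
Photons absorbed: 0.9712 × 3.655×10⁻⁵ = 3.550×10⁻⁵ mol.
Product: Φ × n_abs = 0.45 × 3.550×10⁻⁵ = 1.598×10⁻⁵ mol.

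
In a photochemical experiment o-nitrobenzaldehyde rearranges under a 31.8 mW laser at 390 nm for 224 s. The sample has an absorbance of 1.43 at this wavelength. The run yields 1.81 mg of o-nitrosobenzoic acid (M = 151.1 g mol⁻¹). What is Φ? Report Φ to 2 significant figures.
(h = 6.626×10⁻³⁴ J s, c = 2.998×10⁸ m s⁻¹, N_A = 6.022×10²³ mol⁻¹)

Product: 1.81 mg / 151.1 g mol⁻¹ = 1.198×10⁻⁵ mol.
Photon energy at 390 nm: hc/λ = (6.626×10⁻³⁴)(2.998×10⁸)/(390×10⁻⁹) = 5.094×10⁻¹⁹ J.
Energy delivered: (31.8 mW)(224 s) = 7.123 J.
Photons incident: 7.123 / 5.094×10⁻¹⁹ = 1.398×10¹⁹, i.e. 1.398×10¹⁹/6.022×10²³ = 2.321×10⁻⁵ mol.
Fraction absorbed: 1 − 10^(−1.43) = 0.9628.
Photons absorbed: 0.9628 × 2.321×10⁻⁵ = 2.235×10⁻⁵ mol.
Φ = 1.198×10⁻⁵ mol / 2.235×10⁻⁵ mol photons = 0.54.

Φ = 0.54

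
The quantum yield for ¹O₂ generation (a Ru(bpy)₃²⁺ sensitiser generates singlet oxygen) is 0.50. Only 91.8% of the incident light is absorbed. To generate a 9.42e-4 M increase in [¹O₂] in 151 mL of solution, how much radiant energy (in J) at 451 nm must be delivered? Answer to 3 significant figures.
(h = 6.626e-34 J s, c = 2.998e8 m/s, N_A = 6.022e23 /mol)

Product: (9.42e-4 M)(0.151 L) = 1.422e-4 mol.
Photons that must be absorbed: 1.422e-4 / 0.50 = 2.844e-4 mol.
Incident photons needed: 2.844e-4 / 0.918 = 3.098e-4 mol.
Photon energy: hc/λ = 4.405e-19 J; per mole, 2.653e5 J mol⁻¹.
Energy required: 3.098e-4 × 2.653e5 = 82.2 J.

82.2 J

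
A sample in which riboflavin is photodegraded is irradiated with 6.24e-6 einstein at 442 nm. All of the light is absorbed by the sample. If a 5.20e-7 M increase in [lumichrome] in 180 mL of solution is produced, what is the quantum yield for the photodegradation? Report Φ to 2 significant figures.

Product: (5.20e-7 M)(0.18 L) = 9.360e-8 mol.
Φ = 9.360e-8 mol / 6.24e-6 mol photons = 0.015.

Φ = 0.015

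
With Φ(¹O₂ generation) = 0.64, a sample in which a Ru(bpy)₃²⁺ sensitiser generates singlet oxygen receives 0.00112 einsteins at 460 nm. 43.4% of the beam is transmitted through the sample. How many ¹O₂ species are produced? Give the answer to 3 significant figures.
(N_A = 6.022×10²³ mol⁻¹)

2.44×10²⁰ species

Fraction absorbed: 1 − 43.4/100 = 0.5660.
Photons absorbed: 0.5660 × 0.00112 = 6.339×10⁻⁴ mol.
Product: Φ × n_abs = 0.64 × 6.339×10⁻⁴ = 4.057×10⁻⁴ mol.
As a count: 4.057×10⁻⁴ × 6.022×10²³ = 2.44×10²⁰.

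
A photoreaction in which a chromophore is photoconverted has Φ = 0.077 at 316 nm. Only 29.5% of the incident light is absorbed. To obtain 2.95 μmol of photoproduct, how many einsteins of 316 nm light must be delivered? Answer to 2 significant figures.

Product: 2.95 μmol = 2.95e-6 mol.
Photons that must be absorbed: 2.95e-6 / 0.077 = 3.831e-5 mol.
Incident photons needed: 3.831e-5 / 0.295 = 1.299e-4 mol.

1.3e-4 einstein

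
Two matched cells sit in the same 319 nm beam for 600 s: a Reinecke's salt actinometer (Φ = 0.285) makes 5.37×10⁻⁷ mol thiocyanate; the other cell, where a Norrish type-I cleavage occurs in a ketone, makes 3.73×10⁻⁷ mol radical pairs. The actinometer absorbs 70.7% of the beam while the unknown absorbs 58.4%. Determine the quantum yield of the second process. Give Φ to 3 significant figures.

Photons absorbed by the actinometer: 5.37×10⁻⁷ / 0.285 = 1.884×10⁻⁶ mol.
Incident flux: 1.884×10⁻⁶ / 0.707 = 2.665×10⁻⁶ einstein.
Absorbed by unknown: 0.584 × 2.665×10⁻⁶ = 1.556×10⁻⁶ mol.
Φ(unknown) = 3.73×10⁻⁷ / 1.556×10⁻⁶ = 0.240.

Φ = 0.240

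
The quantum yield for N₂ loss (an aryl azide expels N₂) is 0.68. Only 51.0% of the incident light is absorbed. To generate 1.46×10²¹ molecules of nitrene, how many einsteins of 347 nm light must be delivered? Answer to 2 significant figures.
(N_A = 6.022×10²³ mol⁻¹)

Product: 1.46×10²¹ / 6.022×10²³ = 0.002424 mol.
Photons that must be absorbed: 0.002424 / 0.68 = 0.003565 mol.
Incident photons needed: 0.003565 / 0.510 = 0.006990 mol.

0.0070 einstein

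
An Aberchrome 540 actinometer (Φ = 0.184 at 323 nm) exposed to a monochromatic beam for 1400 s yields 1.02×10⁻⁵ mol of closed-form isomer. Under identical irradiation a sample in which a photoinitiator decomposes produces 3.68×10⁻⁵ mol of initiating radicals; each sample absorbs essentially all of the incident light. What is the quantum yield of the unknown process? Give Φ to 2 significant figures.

Φ = 0.66

Photons absorbed by the actinometer: 1.02×10⁻⁵ / 0.184 = 5.543×10⁻⁵ mol.
Φ(unknown) = 3.68×10⁻⁵ / 5.543×10⁻⁵ = 0.66.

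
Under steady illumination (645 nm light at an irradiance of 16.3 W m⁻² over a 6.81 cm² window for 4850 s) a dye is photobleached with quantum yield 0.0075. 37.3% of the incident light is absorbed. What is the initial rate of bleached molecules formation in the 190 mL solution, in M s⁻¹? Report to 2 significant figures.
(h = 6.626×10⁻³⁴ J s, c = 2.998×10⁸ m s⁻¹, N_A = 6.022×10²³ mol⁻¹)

Photon energy at 645 nm: hc/λ = (6.626×10⁻³⁴)(2.998×10⁸)/(645×10⁻⁹) = 3.080×10⁻¹⁹ J.
Energy delivered: (16.3 W m⁻²)(6.81×10⁻⁴ m²)(4850 s) = 53.84 J.
Photons incident: 53.84 / 3.080×10⁻¹⁹ = 1.748×10²⁰, i.e. 1.748×10²⁰/6.022×10²³ = 2.903×10⁻⁴ mol.
Photons absorbed: 0.373 × 2.903×10⁻⁴ = 1.083×10⁻⁴ mol.
Product formed: 0.0075 × 1.083×10⁻⁴ = 8.123×10⁻⁷ mol.
Rate: 8.123×10⁻⁷ mol / (4850 s × 0.19 L) = 8.8×10⁻¹⁰ M s⁻¹.

8.8×10⁻¹⁰ M s⁻¹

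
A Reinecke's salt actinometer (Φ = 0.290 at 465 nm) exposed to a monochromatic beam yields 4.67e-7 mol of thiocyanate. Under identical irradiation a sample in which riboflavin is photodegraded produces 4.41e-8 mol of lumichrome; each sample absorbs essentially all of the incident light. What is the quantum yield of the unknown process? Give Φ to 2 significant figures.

Φ = 0.027

Photons absorbed by the actinometer: 4.67e-7 / 0.290 = 1.610e-6 mol.
Φ(unknown) = 4.41e-8 / 1.610e-6 = 0.027.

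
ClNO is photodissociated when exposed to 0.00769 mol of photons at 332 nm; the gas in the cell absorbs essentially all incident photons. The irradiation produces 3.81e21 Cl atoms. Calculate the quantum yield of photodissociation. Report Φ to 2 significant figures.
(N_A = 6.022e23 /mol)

Product: 3.81e21 / 6.022e23 = 0.006327 mol.
Φ = 0.006327 mol / 0.00769 mol photons = 0.82.

Φ = 0.82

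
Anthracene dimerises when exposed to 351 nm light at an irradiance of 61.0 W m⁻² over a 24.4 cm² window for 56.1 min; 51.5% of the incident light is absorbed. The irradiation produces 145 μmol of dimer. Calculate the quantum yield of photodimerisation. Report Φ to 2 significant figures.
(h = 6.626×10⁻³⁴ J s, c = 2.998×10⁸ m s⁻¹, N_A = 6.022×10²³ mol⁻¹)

Φ = 0.19

Product: 145 μmol = 1.45×10⁻⁴ mol.
Photon energy at 351 nm: hc/λ = (6.626×10⁻³⁴)(2.998×10⁸)/(351×10⁻⁹) = 5.659×10⁻¹⁹ J.
Energy delivered: (61.0 W m⁻²)(24.4×10⁻⁴ m²)(3366 s) = 501.0 J.
Photons incident: 501.0 / 5.659×10⁻¹⁹ = 8.853×10²⁰, i.e. 8.853×10²⁰/6.022×10²³ = 0.001470 mol.
Photons absorbed: 0.515 × 0.001470 = 7.571×10⁻⁴ mol.
Φ = 1.45×10⁻⁴ mol / 7.571×10⁻⁴ mol photons = 0.19.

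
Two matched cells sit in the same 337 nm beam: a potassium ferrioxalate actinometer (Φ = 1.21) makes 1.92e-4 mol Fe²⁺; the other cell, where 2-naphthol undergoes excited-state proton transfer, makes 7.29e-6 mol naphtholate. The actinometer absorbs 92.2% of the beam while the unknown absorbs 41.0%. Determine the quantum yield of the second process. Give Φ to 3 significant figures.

Φ = 0.103

Photons absorbed by the actinometer: 1.92e-4 / 1.21 = 1.587e-4 mol.
Incident flux: 1.587e-4 / 0.922 = 1.721e-4 einstein.
Absorbed by unknown: 0.410 × 1.721e-4 = 7.056e-5 mol.
Φ(unknown) = 7.29e-6 / 7.056e-5 = 0.103.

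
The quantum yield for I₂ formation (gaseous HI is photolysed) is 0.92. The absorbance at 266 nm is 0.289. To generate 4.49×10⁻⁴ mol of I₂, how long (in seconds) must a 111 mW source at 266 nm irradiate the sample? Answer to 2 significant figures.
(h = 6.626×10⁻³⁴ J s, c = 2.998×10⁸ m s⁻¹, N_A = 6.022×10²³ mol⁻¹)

t ≈ 4100 s

Photons that must be absorbed: 4.49×10⁻⁴ / 0.92 = 4.880×10⁻⁴ mol.
Fraction absorbed: 1 − 10^(−0.289) = 0.4860.
Incident photons needed: 4.880×10⁻⁴ / 0.4860 = 0.001004 mol.
Photon energy: hc/λ = 7.468×10⁻¹⁹ J; per mole, 4.497×10⁵ J mol⁻¹.
Energy required: 0.001004 × 4.497×10⁵ = 451.5 J.
Time: 451.5 J / 0.111 W = 4100 s.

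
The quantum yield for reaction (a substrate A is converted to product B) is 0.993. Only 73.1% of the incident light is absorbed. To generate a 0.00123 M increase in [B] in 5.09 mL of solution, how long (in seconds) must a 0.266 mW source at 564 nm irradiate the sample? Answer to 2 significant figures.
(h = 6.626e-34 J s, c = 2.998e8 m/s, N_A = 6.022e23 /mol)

t ≈ 6900 s

Product: (0.00123 M)(0.00509 L) = 6.261e-6 mol.
Photons that must be absorbed: 6.261e-6 / 0.993 = 6.305e-6 mol.
Incident photons needed: 6.305e-6 / 0.731 = 8.625e-6 mol.
Photon energy: hc/λ = 3.522e-19 J; per mole, 2.121e5 J mol⁻¹.
Energy required: 8.625e-6 × 2.121e5 = 1.829 J.
Time: 1.829 J / 0.000266 W = 6900 s.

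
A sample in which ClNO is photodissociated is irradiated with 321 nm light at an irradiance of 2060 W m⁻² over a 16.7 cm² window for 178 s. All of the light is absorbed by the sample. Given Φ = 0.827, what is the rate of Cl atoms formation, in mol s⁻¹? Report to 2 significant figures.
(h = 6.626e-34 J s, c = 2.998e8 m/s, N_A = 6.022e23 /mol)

7.6e-6 mol s⁻¹

Photon energy at 321 nm: hc/λ = (6.626e-34)(2.998e8)/(321e-9) = 6.188e-19 J.
Energy delivered: (2060 W m⁻²)(16.7e-4 m²)(178 s) = 612.4 J.
Photons incident: 612.4 / 6.188e-19 = 9.897e20, i.e. 9.897e20/6.022e23 = 0.001643 mol.
Product formed: 0.827 × 0.001643 = 0.001359 mol.
Rate: 0.001359 / 178 s = 7.6e-6 mol s⁻¹.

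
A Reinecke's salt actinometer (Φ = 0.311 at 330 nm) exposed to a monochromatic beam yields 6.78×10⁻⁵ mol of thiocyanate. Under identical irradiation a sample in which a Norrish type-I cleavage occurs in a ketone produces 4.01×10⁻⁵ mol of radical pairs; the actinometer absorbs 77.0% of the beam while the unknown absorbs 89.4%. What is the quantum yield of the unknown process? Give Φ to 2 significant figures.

Photons absorbed by the actinometer: 6.78×10⁻⁵ / 0.311 = 2.180×10⁻⁴ mol.
Incident flux: 2.180×10⁻⁴ / 0.770 = 2.831×10⁻⁴ einstein.
Absorbed by unknown: 0.894 × 2.831×10⁻⁴ = 2.531×10⁻⁴ mol.
Φ(unknown) = 4.01×10⁻⁵ / 2.531×10⁻⁴ = 0.16.

Φ = 0.16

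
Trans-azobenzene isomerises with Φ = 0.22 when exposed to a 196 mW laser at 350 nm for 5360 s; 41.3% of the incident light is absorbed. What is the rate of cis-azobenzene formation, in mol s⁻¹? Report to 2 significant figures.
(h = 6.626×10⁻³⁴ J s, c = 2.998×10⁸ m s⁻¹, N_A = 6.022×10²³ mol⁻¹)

5.2×10⁻⁸ mol s⁻¹

Photon energy at 350 nm: hc/λ = (6.626×10⁻³⁴)(2.998×10⁸)/(350×10⁻⁹) = 5.676×10⁻¹⁹ J.
Energy delivered: (196 mW)(5360 s) = 1051 J.
Photons incident: 1051 / 5.676×10⁻¹⁹ = 1.852×10²¹, i.e. 1.852×10²¹/6.022×10²³ = 0.003075 mol.
Photons absorbed: 0.413 × 0.003075 = 0.001270 mol.
Product formed: 0.22 × 0.001270 = 2.794×10⁻⁴ mol.
Rate: 2.794×10⁻⁴ / 5360 s = 5.2×10⁻⁸ mol s⁻¹.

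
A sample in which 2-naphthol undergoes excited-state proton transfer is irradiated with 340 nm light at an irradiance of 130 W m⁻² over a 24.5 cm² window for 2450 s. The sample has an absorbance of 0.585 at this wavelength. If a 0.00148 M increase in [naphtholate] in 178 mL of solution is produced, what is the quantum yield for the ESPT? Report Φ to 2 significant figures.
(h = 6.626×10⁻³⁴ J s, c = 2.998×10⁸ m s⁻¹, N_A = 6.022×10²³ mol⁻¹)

Product: (0.00148 M)(0.178 L) = 2.634×10⁻⁴ mol.
Photon energy at 340 nm: hc/λ = (6.626×10⁻³⁴)(2.998×10⁸)/(340×10⁻⁹) = 5.843×10⁻¹⁹ J.
Energy delivered: (130 W m⁻²)(24.5×10⁻⁴ m²)(2450 s) = 780.3 J.
Photons incident: 780.3 / 5.843×10⁻¹⁹ = 1.335×10²¹, i.e. 1.335×10²¹/6.022×10²³ = 0.002217 mol.
Fraction absorbed: 1 − 10^(−0.585) = 0.7400.
Photons absorbed: 0.7400 × 0.002217 = 0.001641 mol.
Φ = 2.634×10⁻⁴ mol / 0.001641 mol photons = 0.16.

Φ = 0.16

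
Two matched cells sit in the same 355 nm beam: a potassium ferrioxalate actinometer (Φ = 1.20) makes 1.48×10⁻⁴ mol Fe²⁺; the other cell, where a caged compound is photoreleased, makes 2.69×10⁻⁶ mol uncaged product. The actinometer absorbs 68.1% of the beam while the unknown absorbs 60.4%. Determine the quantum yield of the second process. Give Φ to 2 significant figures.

Φ = 0.025

Photons absorbed by the actinometer: 1.48×10⁻⁴ / 1.20 = 1.233×10⁻⁴ mol.
Incident flux: 1.233×10⁻⁴ / 0.681 = 1.811×10⁻⁴ einstein.
Absorbed by unknown: 0.604 × 1.811×10⁻⁴ = 1.094×10⁻⁴ mol.
Φ(unknown) = 2.69×10⁻⁶ / 1.094×10⁻⁴ = 0.025.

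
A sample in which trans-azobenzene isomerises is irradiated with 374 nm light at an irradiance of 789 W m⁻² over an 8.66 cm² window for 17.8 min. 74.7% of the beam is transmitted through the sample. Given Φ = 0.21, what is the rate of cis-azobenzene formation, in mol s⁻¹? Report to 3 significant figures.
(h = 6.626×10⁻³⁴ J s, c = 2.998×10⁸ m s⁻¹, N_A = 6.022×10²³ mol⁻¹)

1.13×10⁻⁷ mol s⁻¹

Photon energy at 374 nm: hc/λ = (6.626×10⁻³⁴)(2.998×10⁸)/(374×10⁻⁹) = 5.311×10⁻¹⁹ J.
Energy delivered: (789 W m⁻²)(8.66×10⁻⁴ m²)(1068 s) = 729.7 J.
Photons incident: 729.7 / 5.311×10⁻¹⁹ = 1.374×10²¹, i.e. 1.374×10²¹/6.022×10²³ = 0.002282 mol.
Fraction absorbed: 1 − 74.7/100 = 0.2530.
Photons absorbed: 0.2530 × 0.002282 = 5.773×10⁻⁴ mol.
Product formed: 0.21 × 5.773×10⁻⁴ = 1.212×10⁻⁴ mol.
Rate: 1.212×10⁻⁴ / 1068 s = 1.13×10⁻⁷ mol s⁻¹.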